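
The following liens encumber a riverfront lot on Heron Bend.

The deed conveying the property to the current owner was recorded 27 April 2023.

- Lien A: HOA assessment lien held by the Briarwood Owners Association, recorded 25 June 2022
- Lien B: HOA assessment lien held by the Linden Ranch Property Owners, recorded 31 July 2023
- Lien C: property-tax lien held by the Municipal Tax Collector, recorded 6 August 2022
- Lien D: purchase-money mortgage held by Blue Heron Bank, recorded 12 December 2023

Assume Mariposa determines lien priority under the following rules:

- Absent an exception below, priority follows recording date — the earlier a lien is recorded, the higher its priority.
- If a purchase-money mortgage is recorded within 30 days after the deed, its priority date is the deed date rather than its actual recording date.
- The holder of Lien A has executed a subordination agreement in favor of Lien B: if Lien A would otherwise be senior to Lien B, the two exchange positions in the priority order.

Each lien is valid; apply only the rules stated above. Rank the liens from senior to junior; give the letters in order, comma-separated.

B, C, A, D

First, effective dates: D was recorded 229 days after the deed — beyond 30 days — so no relation-back applies.
Sorted by effective date: A (25 June 2022), C (6 August 2022), B (31 July 2023), D (12 December 2023).
A is senior to B before the subordination, so the two trade places.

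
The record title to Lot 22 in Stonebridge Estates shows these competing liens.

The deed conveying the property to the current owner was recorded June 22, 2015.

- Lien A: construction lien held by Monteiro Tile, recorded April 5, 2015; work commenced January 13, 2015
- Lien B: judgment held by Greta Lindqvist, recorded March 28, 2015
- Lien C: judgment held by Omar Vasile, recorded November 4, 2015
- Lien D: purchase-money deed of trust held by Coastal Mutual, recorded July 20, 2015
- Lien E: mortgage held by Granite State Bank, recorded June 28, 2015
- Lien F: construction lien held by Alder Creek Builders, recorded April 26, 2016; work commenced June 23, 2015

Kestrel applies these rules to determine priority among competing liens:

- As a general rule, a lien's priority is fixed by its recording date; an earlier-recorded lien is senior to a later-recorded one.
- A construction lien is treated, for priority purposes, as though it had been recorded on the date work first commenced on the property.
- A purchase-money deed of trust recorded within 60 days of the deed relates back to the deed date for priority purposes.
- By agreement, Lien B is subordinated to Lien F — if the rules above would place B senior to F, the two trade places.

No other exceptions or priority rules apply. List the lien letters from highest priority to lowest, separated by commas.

Effective dates: A's effective date is January 13, 2015, when work began; D relates back to the deed date June 22, 2015; F relates back to June 23, 2015 (work commenced).
By effective date: A (January 13, 2015), B (March 28, 2015), D (June 22, 2015), F (June 23, 2015), E (June 28, 2015), C (November 4, 2015).
Because B would otherwise rank above F, the subordination swaps them.

A, F, D, B, E, C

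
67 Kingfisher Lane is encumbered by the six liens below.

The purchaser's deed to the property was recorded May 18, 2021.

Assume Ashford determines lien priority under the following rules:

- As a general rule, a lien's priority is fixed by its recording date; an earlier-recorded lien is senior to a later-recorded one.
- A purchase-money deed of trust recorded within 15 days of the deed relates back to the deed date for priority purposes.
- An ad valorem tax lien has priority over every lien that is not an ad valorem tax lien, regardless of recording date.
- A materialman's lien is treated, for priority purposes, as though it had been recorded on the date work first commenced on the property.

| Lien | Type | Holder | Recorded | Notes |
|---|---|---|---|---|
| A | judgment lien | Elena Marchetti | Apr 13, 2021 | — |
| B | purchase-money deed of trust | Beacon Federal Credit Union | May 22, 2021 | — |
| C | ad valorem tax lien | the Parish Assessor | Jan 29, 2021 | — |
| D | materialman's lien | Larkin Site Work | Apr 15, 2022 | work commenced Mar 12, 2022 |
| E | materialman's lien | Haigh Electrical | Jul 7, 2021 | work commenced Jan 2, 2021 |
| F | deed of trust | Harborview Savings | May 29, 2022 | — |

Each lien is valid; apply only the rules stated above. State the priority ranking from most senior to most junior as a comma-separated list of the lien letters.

C, E, A, B, D, F

Adjusting effective dates: B's effective date is the deed date, May 18, 2021; D is treated as recorded Mar 12, 2022, the work-commencement date; E relates back to Jan 2, 2021 (work commenced).
C is an ad valorem tax lien, so it outranks all other liens regardless of date.
The other liens, earliest effective date first: E (Jan 2, 2021), A (Apr 13, 2021), B (May 18, 2021), D (Mar 12, 2022), F (May 29, 2022).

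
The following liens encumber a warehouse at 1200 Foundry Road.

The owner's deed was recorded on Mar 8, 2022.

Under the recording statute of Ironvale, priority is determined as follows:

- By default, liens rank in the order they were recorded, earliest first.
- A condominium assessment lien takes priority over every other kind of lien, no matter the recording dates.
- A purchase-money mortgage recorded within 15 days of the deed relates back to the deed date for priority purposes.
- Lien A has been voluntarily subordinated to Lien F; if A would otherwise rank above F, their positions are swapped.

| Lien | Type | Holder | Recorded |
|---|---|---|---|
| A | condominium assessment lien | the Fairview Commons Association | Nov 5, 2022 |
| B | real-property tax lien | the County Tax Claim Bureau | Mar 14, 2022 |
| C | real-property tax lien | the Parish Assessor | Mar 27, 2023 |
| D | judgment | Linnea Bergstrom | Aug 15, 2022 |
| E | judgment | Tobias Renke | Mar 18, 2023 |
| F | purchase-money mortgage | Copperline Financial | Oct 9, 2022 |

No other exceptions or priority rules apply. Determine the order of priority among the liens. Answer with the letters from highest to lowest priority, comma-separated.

First, effective dates: F missed the 15-day window (215 days after the deed), so its recording date stands.
As a condominium assessment lien, A is senior to every other lien.
The other liens, earliest effective date first: B (Mar 14, 2022), D (Aug 15, 2022), F (Oct 9, 2022), E (Mar 18, 2023), C (Mar 27, 2023).
The subordination applies — A was senior to F — so A and F swap.

F, B, D, A, E, C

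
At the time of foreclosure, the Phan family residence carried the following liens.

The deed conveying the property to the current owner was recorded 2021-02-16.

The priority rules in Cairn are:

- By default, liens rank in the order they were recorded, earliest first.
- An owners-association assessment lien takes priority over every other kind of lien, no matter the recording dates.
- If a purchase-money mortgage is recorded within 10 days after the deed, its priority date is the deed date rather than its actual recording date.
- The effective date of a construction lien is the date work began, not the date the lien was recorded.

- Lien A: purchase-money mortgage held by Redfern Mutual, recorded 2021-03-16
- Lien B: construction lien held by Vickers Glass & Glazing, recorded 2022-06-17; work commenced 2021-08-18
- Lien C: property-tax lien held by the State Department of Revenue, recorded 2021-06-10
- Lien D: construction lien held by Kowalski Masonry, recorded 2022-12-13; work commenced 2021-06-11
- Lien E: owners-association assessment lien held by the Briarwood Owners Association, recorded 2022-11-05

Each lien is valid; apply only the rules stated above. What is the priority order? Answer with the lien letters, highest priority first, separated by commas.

E, A, C, D, B

Effective dates: A was recorded 28 days after the deed, outside the 10-day window, so it keeps its recording date; B is treated as recorded 2021-08-18, the work-commencement date; D is treated as recorded 2021-06-11, the work-commencement date.
E, as an owners-association assessment lien, has superpriority and ranks first.
The other liens, earliest effective date first: A (2021-03-16), C (2021-06-10), D (2021-06-11), B (2021-08-18).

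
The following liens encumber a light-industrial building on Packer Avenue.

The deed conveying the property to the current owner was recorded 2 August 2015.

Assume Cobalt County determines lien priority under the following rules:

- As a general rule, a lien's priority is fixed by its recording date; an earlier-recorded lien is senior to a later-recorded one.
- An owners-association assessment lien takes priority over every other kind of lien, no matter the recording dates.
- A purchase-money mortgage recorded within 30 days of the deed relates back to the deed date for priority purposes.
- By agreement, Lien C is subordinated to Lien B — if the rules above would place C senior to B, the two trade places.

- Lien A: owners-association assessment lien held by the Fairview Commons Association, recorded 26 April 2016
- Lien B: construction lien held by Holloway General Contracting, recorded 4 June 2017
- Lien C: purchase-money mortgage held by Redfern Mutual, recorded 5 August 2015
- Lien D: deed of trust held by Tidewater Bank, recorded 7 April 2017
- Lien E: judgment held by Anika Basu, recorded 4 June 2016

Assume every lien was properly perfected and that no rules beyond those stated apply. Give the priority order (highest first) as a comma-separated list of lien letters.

A, B, E, D, C

Effective dates after the stated exceptions: C was recorded within the 30-day window, so its effective date is the deed date 2 August 2015.
As an owners-association assessment lien, A is senior to every other lien.
The other liens, earliest effective date first: C (2 August 2015), E (4 June 2016), D (7 April 2017), B (4 June 2017).
C is senior to B before the subordination, so the two trade places.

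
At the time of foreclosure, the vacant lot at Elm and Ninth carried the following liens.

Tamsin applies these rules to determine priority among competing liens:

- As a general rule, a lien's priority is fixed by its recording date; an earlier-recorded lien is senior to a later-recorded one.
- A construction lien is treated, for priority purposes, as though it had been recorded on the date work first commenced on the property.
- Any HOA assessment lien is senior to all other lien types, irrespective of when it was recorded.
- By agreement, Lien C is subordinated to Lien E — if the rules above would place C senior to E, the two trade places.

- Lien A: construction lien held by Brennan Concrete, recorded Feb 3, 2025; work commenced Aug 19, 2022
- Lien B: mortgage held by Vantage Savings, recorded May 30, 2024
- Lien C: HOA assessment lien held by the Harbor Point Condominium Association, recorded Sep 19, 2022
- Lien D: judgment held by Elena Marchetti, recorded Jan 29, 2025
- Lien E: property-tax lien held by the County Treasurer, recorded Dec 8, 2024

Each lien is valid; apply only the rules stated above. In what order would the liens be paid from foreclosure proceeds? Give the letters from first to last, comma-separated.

Effective dates: A relates back to Aug 19, 2022 (work commenced).
As an HOA assessment lien, C is senior to every other lien.
Ordering the rest by effective date: A (Aug 19, 2022), B (May 30, 2024), E (Dec 8, 2024), D (Jan 29, 2025).
C is senior to E before the subordination, so the two trade places.

E, A, B, C, D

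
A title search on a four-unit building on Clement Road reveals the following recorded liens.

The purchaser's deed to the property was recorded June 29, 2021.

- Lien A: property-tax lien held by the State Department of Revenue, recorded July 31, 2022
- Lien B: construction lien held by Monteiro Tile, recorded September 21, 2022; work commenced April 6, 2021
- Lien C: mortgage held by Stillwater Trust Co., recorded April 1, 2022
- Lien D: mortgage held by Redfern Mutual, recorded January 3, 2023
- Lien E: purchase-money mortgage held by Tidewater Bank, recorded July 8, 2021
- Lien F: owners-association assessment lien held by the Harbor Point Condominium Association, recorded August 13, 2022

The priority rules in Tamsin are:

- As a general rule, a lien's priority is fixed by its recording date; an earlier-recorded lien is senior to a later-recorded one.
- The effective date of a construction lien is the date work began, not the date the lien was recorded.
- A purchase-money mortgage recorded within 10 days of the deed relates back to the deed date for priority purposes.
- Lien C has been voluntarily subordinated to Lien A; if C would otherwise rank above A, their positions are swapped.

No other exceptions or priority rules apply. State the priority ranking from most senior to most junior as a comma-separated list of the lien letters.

First, effective dates: B relates back to April 6, 2021 (work commenced); E relates back to the deed date June 29, 2021.
Ordering by effective date: B (April 6, 2021), E (June 29, 2021), C (April 1, 2022), A (July 31, 2022), F (August 13, 2022), D (January 3, 2023).
C would otherwise be senior to A, so under the subordination agreement C and A exchange positions.

B, E, A, C, F, D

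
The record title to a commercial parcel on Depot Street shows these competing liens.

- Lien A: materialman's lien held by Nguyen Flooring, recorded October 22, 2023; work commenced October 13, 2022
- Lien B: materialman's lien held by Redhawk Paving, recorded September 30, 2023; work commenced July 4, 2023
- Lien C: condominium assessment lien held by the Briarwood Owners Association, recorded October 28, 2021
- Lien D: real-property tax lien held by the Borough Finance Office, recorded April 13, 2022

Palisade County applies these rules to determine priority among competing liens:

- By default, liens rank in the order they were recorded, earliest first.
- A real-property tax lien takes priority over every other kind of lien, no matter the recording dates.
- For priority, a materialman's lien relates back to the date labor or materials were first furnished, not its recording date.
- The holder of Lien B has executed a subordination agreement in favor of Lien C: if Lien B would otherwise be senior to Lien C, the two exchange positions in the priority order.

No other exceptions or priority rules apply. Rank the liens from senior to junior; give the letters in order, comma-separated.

Adjusting effective dates: A relates back to October 13, 2022 (work commenced); B relates back to July 4, 2023 (work commenced).
D is a real-property tax lien, so it outranks all other liens regardless of date.
The other liens, earliest effective date first: C (October 28, 2021), A (October 13, 2022), B (July 4, 2023).
Since B is not senior to C, the subordination leaves the order unchanged.

D, C, A, B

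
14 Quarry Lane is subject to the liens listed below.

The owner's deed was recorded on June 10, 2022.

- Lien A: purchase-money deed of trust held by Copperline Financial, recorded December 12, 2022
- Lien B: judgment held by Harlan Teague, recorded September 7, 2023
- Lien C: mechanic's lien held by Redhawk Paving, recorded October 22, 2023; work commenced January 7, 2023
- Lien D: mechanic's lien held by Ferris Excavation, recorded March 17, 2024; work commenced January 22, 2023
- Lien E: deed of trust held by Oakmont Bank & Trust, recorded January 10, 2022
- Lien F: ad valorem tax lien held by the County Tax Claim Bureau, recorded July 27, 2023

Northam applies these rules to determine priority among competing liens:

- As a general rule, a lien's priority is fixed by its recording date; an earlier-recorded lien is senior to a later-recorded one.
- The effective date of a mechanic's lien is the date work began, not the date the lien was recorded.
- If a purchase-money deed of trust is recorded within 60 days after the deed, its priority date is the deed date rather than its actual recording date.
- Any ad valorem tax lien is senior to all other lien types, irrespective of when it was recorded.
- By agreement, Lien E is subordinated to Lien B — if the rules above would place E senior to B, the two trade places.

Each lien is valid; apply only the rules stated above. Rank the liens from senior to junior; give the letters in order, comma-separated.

Effective dates: A was recorded 185 days after the deed — beyond 60 days — so no relation-back applies; C relates back to January 7, 2023 (work commenced); D relates back to January 22, 2023 (work commenced).
F is an ad valorem tax lien, so it outranks all other liens regardless of date.
Among the remaining liens, by effective date: E (January 10, 2022), A (December 12, 2022), C (January 7, 2023), D (January 22, 2023), B (September 7, 2023).
The subordination applies — E was senior to B — so E and B swap.

F, B, A, C, D, E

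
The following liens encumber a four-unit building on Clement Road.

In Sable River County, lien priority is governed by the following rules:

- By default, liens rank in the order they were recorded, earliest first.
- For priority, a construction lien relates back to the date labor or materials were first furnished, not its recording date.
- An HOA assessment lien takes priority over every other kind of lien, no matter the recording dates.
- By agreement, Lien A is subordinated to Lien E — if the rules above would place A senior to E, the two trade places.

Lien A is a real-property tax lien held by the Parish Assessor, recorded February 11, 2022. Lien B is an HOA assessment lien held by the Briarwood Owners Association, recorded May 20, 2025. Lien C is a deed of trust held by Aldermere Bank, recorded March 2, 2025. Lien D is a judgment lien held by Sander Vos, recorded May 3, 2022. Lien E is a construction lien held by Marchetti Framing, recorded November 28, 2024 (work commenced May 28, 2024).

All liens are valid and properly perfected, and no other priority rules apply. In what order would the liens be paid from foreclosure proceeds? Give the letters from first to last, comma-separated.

Effective dates after the stated exceptions: E relates back to May 28, 2024 (work commenced).
B is an HOA assessment lien and takes priority over every other lien.
Remaining liens by effective date: A (February 11, 2022), D (May 3, 2022), E (May 28, 2024), C (March 2, 2025).
A would otherwise be senior to E, so under the subordination agreement A and E exchange positions.

B, E, D, A, C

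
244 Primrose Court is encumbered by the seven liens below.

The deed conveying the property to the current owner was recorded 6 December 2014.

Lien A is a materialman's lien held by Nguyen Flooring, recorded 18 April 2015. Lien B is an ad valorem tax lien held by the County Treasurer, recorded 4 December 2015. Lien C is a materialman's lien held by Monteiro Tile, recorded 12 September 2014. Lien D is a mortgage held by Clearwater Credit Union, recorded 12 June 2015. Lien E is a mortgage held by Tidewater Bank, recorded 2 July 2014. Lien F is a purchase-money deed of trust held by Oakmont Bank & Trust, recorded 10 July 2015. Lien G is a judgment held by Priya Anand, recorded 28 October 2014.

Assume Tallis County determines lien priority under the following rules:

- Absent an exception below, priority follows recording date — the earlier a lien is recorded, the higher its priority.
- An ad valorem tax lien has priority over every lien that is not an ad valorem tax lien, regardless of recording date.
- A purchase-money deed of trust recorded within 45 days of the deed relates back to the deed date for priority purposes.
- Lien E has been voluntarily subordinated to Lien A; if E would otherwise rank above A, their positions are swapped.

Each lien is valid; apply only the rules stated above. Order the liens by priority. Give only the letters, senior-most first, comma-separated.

First, effective dates: F was recorded 216 days after the deed — beyond 45 days — so no relation-back applies.
B is an ad valorem tax lien, so it outranks all other liens regardless of date.
Remaining liens by effective date: E (2 July 2014), C (12 September 2014), G (28 October 2014), A (18 April 2015), D (12 June 2015), F (10 July 2015).
E would otherwise be senior to A, so under the subordination agreement E and A exchange positions.

B, A, C, G, E, D, F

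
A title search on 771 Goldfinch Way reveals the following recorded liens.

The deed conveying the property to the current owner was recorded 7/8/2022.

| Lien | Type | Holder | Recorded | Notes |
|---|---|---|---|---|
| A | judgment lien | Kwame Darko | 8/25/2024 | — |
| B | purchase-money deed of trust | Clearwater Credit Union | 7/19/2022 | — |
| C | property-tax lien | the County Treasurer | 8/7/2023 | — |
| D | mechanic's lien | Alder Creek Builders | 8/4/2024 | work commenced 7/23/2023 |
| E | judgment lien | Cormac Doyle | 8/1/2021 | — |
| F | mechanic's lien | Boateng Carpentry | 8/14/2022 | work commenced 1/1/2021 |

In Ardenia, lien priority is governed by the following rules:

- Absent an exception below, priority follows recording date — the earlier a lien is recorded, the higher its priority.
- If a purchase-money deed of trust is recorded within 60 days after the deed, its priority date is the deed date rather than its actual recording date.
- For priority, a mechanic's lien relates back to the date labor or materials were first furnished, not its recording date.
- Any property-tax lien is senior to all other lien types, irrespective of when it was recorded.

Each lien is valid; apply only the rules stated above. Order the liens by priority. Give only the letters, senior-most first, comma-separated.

Effective dates: B relates back to the deed date 7/8/2022; D's effective date is 7/23/2023, when work began; F's effective date is 1/1/2021, when work began.
C, as a property-tax lien, has superpriority and ranks first.
Among the remaining liens, by effective date: F (1/1/2021), E (8/1/2021), B (7/8/2022), D (7/23/2023), A (8/25/2024).

C, F, E, B, D, A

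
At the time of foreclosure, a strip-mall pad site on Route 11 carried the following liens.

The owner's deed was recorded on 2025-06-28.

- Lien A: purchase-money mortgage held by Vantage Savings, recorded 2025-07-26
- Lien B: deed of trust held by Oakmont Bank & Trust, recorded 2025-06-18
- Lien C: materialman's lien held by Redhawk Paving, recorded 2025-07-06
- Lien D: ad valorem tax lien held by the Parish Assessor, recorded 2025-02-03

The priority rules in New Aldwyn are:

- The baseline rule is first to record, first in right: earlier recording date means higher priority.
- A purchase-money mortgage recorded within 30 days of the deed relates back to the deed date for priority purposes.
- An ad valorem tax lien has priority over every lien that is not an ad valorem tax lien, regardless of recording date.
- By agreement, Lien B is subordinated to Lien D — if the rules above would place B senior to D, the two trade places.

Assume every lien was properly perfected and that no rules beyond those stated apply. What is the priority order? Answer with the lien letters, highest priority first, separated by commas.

Adjusting effective dates: A was recorded within the 30-day window, so its effective date is the deed date 2025-06-28.
D is an ad valorem tax lien, so it outranks all other liens regardless of date.
Among the remaining liens, by effective date: B (2025-06-18), A (2025-06-28), C (2025-07-06).
B is already junior to D, so the subordination agreement changes nothing.

D, B, A, C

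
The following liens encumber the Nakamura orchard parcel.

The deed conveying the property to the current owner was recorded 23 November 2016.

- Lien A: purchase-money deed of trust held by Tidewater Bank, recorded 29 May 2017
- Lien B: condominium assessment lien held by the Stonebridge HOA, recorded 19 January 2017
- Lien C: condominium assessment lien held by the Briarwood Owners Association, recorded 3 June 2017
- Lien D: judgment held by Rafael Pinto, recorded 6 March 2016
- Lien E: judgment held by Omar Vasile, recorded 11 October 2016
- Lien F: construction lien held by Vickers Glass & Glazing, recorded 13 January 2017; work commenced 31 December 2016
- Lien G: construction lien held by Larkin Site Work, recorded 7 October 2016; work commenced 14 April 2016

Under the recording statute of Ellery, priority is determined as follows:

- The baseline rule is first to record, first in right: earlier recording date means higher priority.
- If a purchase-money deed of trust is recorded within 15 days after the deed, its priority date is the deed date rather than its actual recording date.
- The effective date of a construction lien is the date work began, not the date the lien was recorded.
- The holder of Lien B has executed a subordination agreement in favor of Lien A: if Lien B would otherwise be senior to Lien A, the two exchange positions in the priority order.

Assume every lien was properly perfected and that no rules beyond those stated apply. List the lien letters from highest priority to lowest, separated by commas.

Adjusting effective dates: A was recorded 187 days after the deed — beyond 15 days — so no relation-back applies; F is treated as recorded 31 December 2016, the work-commencement date; G relates back to 14 April 2016 (work commenced).
Ordering by effective date: D (6 March 2016), G (14 April 2016), E (11 October 2016), F (31 December 2016), B (19 January 2017), A (29 May 2017), C (3 June 2017).
B is senior to A before the subordination, so the two trade places.

D, G, E, F, A, B, C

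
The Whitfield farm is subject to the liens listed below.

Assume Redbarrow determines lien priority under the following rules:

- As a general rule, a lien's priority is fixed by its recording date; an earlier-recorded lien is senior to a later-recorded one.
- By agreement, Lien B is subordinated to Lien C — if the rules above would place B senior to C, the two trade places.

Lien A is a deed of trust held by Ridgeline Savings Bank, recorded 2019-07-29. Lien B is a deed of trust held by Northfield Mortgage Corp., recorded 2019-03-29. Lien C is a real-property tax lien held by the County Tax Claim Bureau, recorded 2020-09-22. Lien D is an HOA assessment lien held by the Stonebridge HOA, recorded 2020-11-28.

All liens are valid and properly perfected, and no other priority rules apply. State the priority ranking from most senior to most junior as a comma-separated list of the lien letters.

C, A, B, D

Sorted by effective date: B (2019-03-29), A (2019-07-29), C (2020-09-22), D (2020-11-28).
The subordination applies — B was senior to C — so B and C swap.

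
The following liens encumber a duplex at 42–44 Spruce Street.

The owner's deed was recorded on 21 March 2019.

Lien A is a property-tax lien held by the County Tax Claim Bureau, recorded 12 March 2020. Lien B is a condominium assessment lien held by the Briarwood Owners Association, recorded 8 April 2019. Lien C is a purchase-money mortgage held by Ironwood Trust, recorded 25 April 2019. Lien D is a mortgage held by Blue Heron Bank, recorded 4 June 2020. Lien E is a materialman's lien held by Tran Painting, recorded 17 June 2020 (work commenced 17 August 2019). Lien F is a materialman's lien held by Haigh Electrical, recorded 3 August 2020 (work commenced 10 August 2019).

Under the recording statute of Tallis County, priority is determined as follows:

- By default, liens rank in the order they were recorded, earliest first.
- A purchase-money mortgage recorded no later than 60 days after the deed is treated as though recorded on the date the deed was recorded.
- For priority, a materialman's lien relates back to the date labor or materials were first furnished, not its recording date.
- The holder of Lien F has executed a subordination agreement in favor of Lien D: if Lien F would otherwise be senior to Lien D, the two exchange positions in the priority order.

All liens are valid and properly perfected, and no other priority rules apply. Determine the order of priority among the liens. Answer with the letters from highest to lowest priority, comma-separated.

Effective dates after the stated exceptions: C relates back to the deed date 21 March 2019; E relates back to 17 August 2019 (work commenced); F is treated as recorded 10 August 2019, the work-commencement date.
Ordering by effective date: C (21 March 2019), B (8 April 2019), F (10 August 2019), E (17 August 2019), A (12 March 2020), D (4 June 2020).
F would otherwise be senior to D, so under the subordination agreement F and D exchange positions.

C, B, D, E, A, F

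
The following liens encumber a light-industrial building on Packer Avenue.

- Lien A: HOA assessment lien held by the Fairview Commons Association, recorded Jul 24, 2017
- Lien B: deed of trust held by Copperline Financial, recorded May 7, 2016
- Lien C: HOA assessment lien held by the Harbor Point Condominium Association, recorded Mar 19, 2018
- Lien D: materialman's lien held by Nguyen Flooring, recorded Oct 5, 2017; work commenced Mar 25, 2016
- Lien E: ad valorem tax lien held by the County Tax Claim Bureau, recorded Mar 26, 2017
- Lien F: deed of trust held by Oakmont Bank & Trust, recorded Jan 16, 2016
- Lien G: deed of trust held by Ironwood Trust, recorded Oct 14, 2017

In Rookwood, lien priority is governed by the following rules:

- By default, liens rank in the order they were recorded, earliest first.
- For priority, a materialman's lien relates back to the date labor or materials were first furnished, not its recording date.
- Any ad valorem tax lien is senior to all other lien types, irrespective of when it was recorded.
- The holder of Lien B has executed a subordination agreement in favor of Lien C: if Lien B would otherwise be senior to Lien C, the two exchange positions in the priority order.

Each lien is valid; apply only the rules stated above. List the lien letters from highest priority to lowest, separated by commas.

E, F, D, C, A, G, B

Effective dates: D's effective date is Mar 25, 2016, when work began.
E, as an ad valorem tax lien, has superpriority and ranks first.
Remaining liens by effective date: F (Jan 16, 2016), D (Mar 25, 2016), B (May 7, 2016), A (Jul 24, 2017), G (Oct 14, 2017), C (Mar 19, 2018).
The subordination applies — B was senior to C — so B and C swap.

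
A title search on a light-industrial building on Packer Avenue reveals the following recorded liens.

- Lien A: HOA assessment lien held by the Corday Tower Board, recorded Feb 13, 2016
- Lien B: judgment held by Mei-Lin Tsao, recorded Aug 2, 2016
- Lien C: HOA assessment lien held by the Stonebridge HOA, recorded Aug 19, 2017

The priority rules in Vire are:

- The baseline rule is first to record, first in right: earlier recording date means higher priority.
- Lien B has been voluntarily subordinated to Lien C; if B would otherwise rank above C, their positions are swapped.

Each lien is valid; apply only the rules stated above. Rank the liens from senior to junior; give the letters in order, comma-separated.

A, C, B

By effective date, earliest first: A (Feb 13, 2016), B (Aug 2, 2016), C (Aug 19, 2017).
B would otherwise be senior to C, so under the subordination agreement B and C exchange positions.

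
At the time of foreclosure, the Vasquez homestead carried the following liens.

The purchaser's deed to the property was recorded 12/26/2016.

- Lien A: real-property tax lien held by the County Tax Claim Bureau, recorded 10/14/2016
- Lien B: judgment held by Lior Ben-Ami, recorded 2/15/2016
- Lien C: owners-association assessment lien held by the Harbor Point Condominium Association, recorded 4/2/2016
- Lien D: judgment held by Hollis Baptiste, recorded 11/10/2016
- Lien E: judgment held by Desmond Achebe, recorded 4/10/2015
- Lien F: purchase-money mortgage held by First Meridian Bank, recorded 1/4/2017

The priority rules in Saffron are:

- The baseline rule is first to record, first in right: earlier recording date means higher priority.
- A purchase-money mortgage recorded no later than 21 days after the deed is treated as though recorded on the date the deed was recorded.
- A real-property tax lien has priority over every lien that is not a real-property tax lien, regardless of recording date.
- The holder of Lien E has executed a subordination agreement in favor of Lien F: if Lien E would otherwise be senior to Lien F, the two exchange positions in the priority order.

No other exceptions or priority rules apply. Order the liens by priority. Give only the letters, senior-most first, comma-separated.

First, effective dates: F's effective date is the deed date, 12/26/2016.
A is a real-property tax lien, so it outranks all other liens regardless of date.
Among the remaining liens, by effective date: E (4/10/2015), B (2/15/2016), C (4/2/2016), D (11/10/2016), F (12/26/2016).
E would otherwise be senior to F, so under the subordination agreement E and F exchange positions.

A, F, B, C, D, E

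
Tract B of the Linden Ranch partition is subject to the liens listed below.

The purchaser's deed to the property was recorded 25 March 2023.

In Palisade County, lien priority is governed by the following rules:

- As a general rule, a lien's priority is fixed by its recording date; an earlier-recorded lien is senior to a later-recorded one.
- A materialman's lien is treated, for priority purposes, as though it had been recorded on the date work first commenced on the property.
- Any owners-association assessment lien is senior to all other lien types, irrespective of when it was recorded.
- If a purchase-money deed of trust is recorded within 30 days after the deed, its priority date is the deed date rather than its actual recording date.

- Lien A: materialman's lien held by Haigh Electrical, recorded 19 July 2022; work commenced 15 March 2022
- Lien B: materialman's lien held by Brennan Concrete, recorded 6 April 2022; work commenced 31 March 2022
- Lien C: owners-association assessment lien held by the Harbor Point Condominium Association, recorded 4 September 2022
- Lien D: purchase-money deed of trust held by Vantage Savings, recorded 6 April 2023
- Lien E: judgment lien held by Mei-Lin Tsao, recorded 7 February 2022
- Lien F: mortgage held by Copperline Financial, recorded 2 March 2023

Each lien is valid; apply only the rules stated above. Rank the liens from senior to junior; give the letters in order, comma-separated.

Adjusting effective dates: A is treated as recorded 15 March 2022, the work-commencement date; B relates back to 31 March 2022 (work commenced); D relates back to the deed date 25 March 2023.
C, as an owners-association assessment lien, has superpriority and ranks first.
Remaining liens by effective date: E (7 February 2022), A (15 March 2022), B (31 March 2022), F (2 March 2023), D (25 March 2023).

C, E, A, B, F, D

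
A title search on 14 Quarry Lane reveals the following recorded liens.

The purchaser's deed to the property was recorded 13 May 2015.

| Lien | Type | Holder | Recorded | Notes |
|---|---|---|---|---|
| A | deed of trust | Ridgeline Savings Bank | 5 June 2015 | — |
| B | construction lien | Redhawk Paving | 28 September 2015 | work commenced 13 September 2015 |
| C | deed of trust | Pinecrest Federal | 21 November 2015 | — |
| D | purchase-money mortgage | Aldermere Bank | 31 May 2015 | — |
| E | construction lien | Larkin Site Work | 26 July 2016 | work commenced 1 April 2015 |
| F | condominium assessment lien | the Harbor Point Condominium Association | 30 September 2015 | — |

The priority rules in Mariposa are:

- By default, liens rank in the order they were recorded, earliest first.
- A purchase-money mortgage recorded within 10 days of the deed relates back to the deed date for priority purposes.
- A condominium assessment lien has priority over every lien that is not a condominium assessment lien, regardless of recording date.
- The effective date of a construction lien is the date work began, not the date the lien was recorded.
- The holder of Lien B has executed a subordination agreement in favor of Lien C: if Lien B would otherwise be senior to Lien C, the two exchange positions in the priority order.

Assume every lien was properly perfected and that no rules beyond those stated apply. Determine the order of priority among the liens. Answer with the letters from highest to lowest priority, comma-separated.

F, E, D, A, C, B

Effective dates after the stated exceptions: B's effective date is 13 September 2015, when work began; D missed the 10-day window (18 days after the deed), so its recording date stands; E's effective date is 1 April 2015, when work began.
F, as a condominium assessment lien, has superpriority and ranks first.
The other liens, earliest effective date first: E (1 April 2015), D (31 May 2015), A (5 June 2015), B (13 September 2015), C (21 November 2015).
The subordination applies — B was senior to C — so B and C swap.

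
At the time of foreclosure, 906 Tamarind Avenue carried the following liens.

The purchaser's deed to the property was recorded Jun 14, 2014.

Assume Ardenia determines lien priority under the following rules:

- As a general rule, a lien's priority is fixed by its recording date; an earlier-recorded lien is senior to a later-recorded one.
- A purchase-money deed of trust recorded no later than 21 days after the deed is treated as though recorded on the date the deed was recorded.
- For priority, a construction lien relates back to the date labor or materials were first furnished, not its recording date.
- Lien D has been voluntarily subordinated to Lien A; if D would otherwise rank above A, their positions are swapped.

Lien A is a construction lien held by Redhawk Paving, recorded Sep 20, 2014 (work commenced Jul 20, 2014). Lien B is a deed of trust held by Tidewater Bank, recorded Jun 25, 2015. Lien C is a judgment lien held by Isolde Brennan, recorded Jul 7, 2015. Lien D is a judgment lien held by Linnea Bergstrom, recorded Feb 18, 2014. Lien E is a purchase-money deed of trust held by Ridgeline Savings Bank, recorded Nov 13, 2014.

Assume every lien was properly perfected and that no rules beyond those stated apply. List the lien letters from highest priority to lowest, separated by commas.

A, D, E, B, C

Effective dates after the stated exceptions: A's effective date is Jul 20, 2014, when work began; E missed the 21-day window (152 days after the deed), so its recording date stands.
By effective date: D (Feb 18, 2014), A (Jul 20, 2014), E (Nov 13, 2014), B (Jun 25, 2015), C (Jul 7, 2015).
Because D would otherwise rank above A, the subordination swaps them.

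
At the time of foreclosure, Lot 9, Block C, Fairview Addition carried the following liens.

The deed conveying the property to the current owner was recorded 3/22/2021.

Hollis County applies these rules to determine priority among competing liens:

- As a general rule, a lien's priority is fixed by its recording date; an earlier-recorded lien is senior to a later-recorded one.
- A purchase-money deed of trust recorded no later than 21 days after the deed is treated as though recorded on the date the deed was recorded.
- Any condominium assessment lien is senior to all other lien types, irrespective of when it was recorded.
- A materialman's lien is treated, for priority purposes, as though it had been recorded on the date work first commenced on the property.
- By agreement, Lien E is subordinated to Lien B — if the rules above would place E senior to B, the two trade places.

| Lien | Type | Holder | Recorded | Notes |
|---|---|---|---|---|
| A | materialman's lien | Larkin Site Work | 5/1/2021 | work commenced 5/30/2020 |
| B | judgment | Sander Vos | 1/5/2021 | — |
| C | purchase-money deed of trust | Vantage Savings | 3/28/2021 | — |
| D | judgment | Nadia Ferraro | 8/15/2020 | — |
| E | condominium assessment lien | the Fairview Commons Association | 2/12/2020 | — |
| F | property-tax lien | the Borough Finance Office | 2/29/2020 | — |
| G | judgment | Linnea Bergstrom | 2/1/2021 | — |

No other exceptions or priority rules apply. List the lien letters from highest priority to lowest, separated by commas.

B, F, A, D, E, G, C

Adjusting effective dates: A relates back to 5/30/2020 (work commenced); C's effective date is the deed date, 3/22/2021.
E is a condominium assessment lien, so it outranks all other liens regardless of date.
Among the remaining liens, by effective date: F (2/29/2020), A (5/30/2020), D (8/15/2020), B (1/5/2021), G (2/1/2021), C (3/22/2021).
E would otherwise be senior to B, so under the subordination agreement E and B exchange positions.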